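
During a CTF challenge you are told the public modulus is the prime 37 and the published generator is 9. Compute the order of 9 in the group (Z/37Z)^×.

9

By Lagrange's theorem, ord_37(9) divides φ(37) = 37 − 1 = 36 = 2^2 · 3^2.
Divisors of 36: 1, 2, 3, 4, 6, 9, 12, 18, 36.
Test each divisor d:
9^1 ≡ 9
9^2 ≡ 7
9^3 ≡ 26
9^4 ≡ 12
9^6 ≡ 10
9^9 ≡ 1
So ord_37(9) = 9.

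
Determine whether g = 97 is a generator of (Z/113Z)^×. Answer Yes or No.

φ(113) = 113 − 1 = 112 = 2^4 · 7.
Test 97^(112/q) mod 113 for each prime factor q of 112:
97^56 ≡ 1 (mod 113)  [q = 2: ≡ 1 ✗]
97^16 ≡ 30 (mod 113)  [q = 7: ≢ 1 ✓]
97^56 ≡ 1 shows ord(97) | 56, strictly less than φ(113); not a primitive root.

No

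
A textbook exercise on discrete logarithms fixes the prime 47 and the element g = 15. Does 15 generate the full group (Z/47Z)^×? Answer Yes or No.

Yes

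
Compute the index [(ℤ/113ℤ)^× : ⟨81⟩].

ord(81) | φ(113) = 113 − 1 = 112 = 2^4 · 7.
Divisors of 112: 1, 2, 4, 7, 8, 14, 16, 28, 56, 112.
Compute 81^d (mod 113) for the divisors d until we hit 1:
81^1 ≡ 81 (mod 113)
81^2 ≡ 7 (mod 113)
81^4 ≡ 49 (mod 113)
81^7 ≡ 98 (mod 113)
81^8 ≡ 28 (mod 113)
81^14 ≡ 112 (mod 113)
81^16 ≡ 106 (mod 113)
81^28 ≡ 1 (mod 113) ✓
Thus |⟨81⟩| = ord(81) = 28.
The index is φ(113) / ord(81) = 112 / 28 = 4.

4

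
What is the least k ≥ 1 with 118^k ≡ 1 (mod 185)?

ord(118) | φ(185) = φ(5·37) = (5−1)·(37−1) = 4·36 = 144 = 2^4 · 3^2.
Divisors of 144: 1, 2, 3, 4, 6, 8, 9, 12, 16, 18, 24, 36, 48, 72, 144.
Test each divisor d:
118^1 ≡ 118
118^2 ≡ 49
118^3 ≡ 47
118^4 ≡ 181
118^6 ≡ 174
118^8 ≡ 16
118^9 ≡ 38
118^12 ≡ 121
118^16 ≡ 71
118^18 ≡ 149
118^24 ≡ 26
118^36 ≡ 1
The smallest such exponent is 36, so the order of 118 is 36.

36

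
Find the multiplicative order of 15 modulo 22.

The order of 15 must divide φ(22) = φ(2)·φ(11) = 1·10 = 10 = 2 · 5.
Divisors of 10: 1, 2, 5, 10.
Check 15^d mod 22 for each divisor in increasing order:
15^1 ≡ 15 (mod 22)
15^2 ≡ 5 (mod 22)
15^5 ≡ 1 (mod 22) ✓
Therefore the multiplicative order of 15 modulo 22 is 5.

5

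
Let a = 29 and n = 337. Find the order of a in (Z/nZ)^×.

336

By Lagrange's theorem, ord_337(29) divides φ(337) = 337 − 1 = 336 = 2^4 · 3 · 7.
Divisors of 336: 1, 2, 3, 4, 6, 7, 8, 12, 14, 16, 21, 24, 28, 42, 48, 56, 84, 112, 168, 336.
Check 29^d mod 337 for each divisor in increasing order:
29^1 ≡ 29 (mod 337)
29^2 ≡ 167 (mod 337)
29^3 ≡ 125 (mod 337)
29^4 ≡ 255 (mod 337)
29^6 ≡ 123 (mod 337)
29^7 ≡ 197 (mod 337)
29^8 ≡ 321 (mod 337)
29^12 ≡ 301 (mod 337)
29^14 ≡ 54 (mod 337)
29^16 ≡ 256 (mod 337)
29^21 ≡ 191 (mod 337)
29^24 ≡ 285 (mod 337)
29^28 ≡ 220 (mod 337)
29^42 ≡ 85 (mod 337)
29^48 ≡ 8 (mod 337)
29^56 ≡ 209 (mod 337)
29^84 ≡ 148 (mod 337)
29^112 ≡ 208 (mod 337)
29^168 ≡ 336 (mod 337)
29^336 ≡ 1 (mod 337) ✓
Hence ord(29) = 336.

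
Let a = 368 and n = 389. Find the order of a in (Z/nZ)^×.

388

The order of 368 must divide φ(389) = 389 − 1 = 388 = 2^2 · 97.
Divisors of 388: 1, 2, 4, 97, 194, 388.
Evaluate successive powers at the divisors of 388:
368^1 ≡ 368 (mod 389)
368^2 ≡ 52 (mod 389)
368^4 ≡ 370 (mod 389)
368^97 ≡ 115 (mod 389)
368^194 ≡ 388 (mod 389)
368^388 ≡ 1 (mod 389) ✓
Therefore the multiplicative order of 368 modulo 389 is 388.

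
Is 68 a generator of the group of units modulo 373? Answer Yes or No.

No

φ(373) = 373 − 1 = 372 = 2^2 · 3 · 31.
An element g generates (Z/373Z)^× iff g^(372/q) ≢ 1 (mod 373) for each prime q ∈ {2, 3, 31}.
68^186 ≡ 1 (mod 373)  [q = 2: ≡ 1 ✗]
68^124 ≡ 88 (mod 373)  [q = 3: ≢ 1 ✓]
68^12 ≡ 163 (mod 373)  [q = 31: ≢ 1 ✓]
68^186 ≡ 1 shows ord(68) | 186, strictly less than φ(373); not a primitive root.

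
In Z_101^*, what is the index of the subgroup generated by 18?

ord(18) | φ(101) = 101 − 1 = 100 = 2^2 · 5^2.
Divisors of 100: 1, 2, 4, 5, 10, 20, 25, 50, 100.
Compute 18^d (mod 101) for the divisors d until we hit 1:
18^1 ≡ 18 (mod 101)
18^2 ≡ 21 (mod 101)
18^4 ≡ 37 (mod 101)
18^5 ≡ 60 (mod 101)
18^10 ≡ 65 (mod 101)
18^20 ≡ 84 (mod 101)
18^25 ≡ 91 (mod 101)
18^50 ≡ 100 (mod 101)
18^100 ≡ 1 (mod 101) ✓
Thus |⟨18⟩| = ord(18) = 100.
Index = |(Z/101Z)^×| / |⟨18⟩| = 100 / 100 = 1.

1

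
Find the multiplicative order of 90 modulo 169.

26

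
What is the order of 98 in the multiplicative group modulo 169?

156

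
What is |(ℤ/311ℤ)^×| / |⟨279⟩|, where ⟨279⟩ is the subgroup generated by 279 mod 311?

Since 279 ∈ (Z/311Z)^×, its order divides φ(311) = 311 − 1 = 310 = 2 · 5 · 31.
Divisors of 310: 1, 2, 5, 10, 31, 62, 155, 310.
Evaluate successive powers at the divisors of 310:
279^1 ≡ 279 (mod 311)
279^2 ≡ 91 (mod 311)
279^5 ≡ 291 (mod 311)
279^10 ≡ 89 (mod 311)
279^31 ≡ 310 (mod 311)
279^62 ≡ 1 (mod 311) ✓
So ord_311(279) = 62, hence |⟨279⟩| = 62.
Index = |(Z/311Z)^×| / |⟨279⟩| = 310 / 62 = 5.

5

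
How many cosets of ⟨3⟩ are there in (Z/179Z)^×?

2

ord(3) | φ(179) = 179 − 1 = 178 = 2 · 89.
Divisors of 178: 1, 2, 89, 178.
Compute 3^d (mod 179) for the divisors d until we hit 1:
3^1 ≡ 3 (mod 179)
3^2 ≡ 9 (mod 179)
3^89 ≡ 1 (mod 179) ✓
Thus |⟨3⟩| = ord(3) = 89.
The index is φ(179) / ord(3) = 178 / 89 = 2.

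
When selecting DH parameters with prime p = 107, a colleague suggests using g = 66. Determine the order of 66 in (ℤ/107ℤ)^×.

ord(66) | φ(107) = 107 − 1 = 106 = 2 · 53.
Divisors of 106: 1, 2, 53, 106.
Evaluate successive powers at the divisors of 106:
66^1 ≡ 66
66^2 ≡ 76
66^53 ≡ 106
66^106 ≡ 1
Hence ord(66) = 106.

106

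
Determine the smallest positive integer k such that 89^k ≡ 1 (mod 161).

66

ord(89) | φ(161) = φ(7·23) = (7−1)·(23−1) = 6·22 = 132 = 2^2 · 3 · 11.
Divisors of 132: 1, 2, 3, 4, 6, 11, 12, 22, 33, 44, 66, 132.
Compute 89^d (mod 161) for the divisors d until we hit 1:
89^1 ≡ 89 (mod 161)
89^2 ≡ 32 (mod 161)
89^3 ≡ 111 (mod 161)
89^4 ≡ 58 (mod 161)
89^6 ≡ 85 (mod 161)
89^11 ≡ 45 (mod 161)
89^12 ≡ 141 (mod 161)
89^22 ≡ 93 (mod 161)
89^33 ≡ 160 (mod 161)
89^44 ≡ 116 (mod 161)
89^66 ≡ 1 (mod 161) ✓
So ord_161(89) = 66.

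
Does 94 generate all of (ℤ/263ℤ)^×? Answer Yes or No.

Yes

φ(263) = 263 − 1 = 262 = 2 · 131.
94 is a primitive root mod 263 iff 94^(φ(263)/q) ≢ 1 for every prime q | φ(263), i.e. q ∈ {2, 131}.
94^131 ≡ 262 (mod 263)  [q = 2: ≢ 1 ✓]
94^2 ≡ 157 (mod 263)  [q = 131: ≢ 1 ✓]
None equal 1, so ord_263(94) = 262: 94 is a primitive root.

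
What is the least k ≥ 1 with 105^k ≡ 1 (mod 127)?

18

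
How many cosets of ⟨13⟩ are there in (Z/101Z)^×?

2

By Lagrange's theorem, ord_101(13) divides φ(101) = 101 − 1 = 100 = 2^2 · 5^2.
Divisors of 100: 1, 2, 4, 5, 10, 20, 25, 50, 100.
Test each divisor d:
13^1 ≡ 13 (mod 101)
13^2 ≡ 68 (mod 101)
13^4 ≡ 79 (mod 101)
13^5 ≡ 17 (mod 101)
13^10 ≡ 87 (mod 101)
13^20 ≡ 95 (mod 101)
13^25 ≡ 100 (mod 101)
13^50 ≡ 1 (mod 101) ✓
The order of 13 is 50, so the subgroup it generates has 50 elements.
[(Z/101Z)^× : ⟨13⟩] = 100/50 = 2.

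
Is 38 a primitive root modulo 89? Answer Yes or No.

Yes

φ(89) = 89 − 1 = 88 = 2^3 · 11.
Test 38^(88/q) mod 89 for each prime factor q of 88:
38^44 ≡ 88 (mod 89)  [q = 2: ≢ 1 ✓]
38^8 ≡ 67 (mod 89)  [q = 11: ≢ 1 ✓]
All checks pass, so 38 has order 88 and is a primitive root modulo 89.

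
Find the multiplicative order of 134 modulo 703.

12

The order of 134 must divide φ(703) = φ(19·37) = (19−1)·(37−1) = 18·36 = 648 = 2^3 · 3^4.
Divisors of 648: 1, 2, 3, 4, 6, 8, 9, 12, 18, 24, 27, 36, 54, 72, 81, 108, 162, 216, 324, 648.
Test each divisor d:
134^1 ≡ 134 (mod 703)
134^2 ≡ 381 (mod 703)
134^3 ≡ 438 (mod 703)
134^4 ≡ 343 (mod 703)
134^6 ≡ 628 (mod 703)
134^8 ≡ 248 (mod 703)
134^9 ≡ 191 (mod 703)
134^12 ≡ 1 (mod 703) ✓
Hence ord(134) = 12.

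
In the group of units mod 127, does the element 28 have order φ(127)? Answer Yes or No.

φ(127) = 127 − 1 = 126 = 2 · 3^2 · 7.
An element g generates (Z/127Z)^× iff g^(126/q) ≢ 1 (mod 127) for each prime q ∈ {2, 3, 7}.
28^63 ≡ 126 (mod 127)  [q = 2: ≢ 1 ✓]
28^42 ≡ 107 (mod 127)  [q = 3: ≢ 1 ✓]
28^18 ≡ 1 (mod 127)  [q = 7: ≡ 1 ✗]
Since 28^18 ≡ 1, the order of 28 divides 18 < 126, so 28 is not a primitive root.

No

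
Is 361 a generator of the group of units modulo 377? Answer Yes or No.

377 = 13 · 29 is a product of two distinct odd primes, so (Z/377Z)^× ≅ (Z/13Z)^× × (Z/29Z)^× is not cyclic.
No primitive root modulo 377 exists; in particular 361 is not one.

No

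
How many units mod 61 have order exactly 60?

φ(61) = 61 − 1 = 60 = 2^2 · 3 · 5.
In a cyclic group of order 60, there are φ(d) elements of order d for each divisor d of 60, and zero for non-divisors.
60 = 2^2 · 3 · 5 divides 60, and φ(60) = 16.

16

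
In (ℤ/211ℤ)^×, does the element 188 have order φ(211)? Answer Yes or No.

No

φ(211) = 211 − 1 = 210 = 2 · 3 · 5 · 7.
Test 188^(210/q) mod 211 for each prime factor q of 210:
188^105 ≡ 1 (mod 211)  [q = 2: ≡ 1 ✗]
188^70 ≡ 1 (mod 211)  [q = 3: ≡ 1 ✗]
188^42 ≡ 107 (mod 211)  [q = 5: ≢ 1 ✓]
188^30 ≡ 1 (mod 211)  [q = 7: ≡ 1 ✗]
The check at q = 2 fails, so 188 generates a proper subgroup.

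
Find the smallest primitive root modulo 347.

2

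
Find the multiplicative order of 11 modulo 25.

ord(11) | φ(25) = φ(5^2) = 5·(5−1) = 20 = 2^2 · 5.
Divisors of 20: 1, 2, 4, 5, 10, 20.
Test each divisor d:
11^1 ≡ 11
11^2 ≡ 21
11^4 ≡ 16
11^5 ≡ 1
Hence ord(11) = 5.

5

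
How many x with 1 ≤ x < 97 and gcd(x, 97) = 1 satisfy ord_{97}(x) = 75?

0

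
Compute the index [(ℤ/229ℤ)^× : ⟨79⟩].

1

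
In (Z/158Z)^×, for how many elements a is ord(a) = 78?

φ(158) = φ(2)·φ(79) = 1·78 = 78 = 2 · 3 · 13.
In a cyclic group of order 78, there are φ(d) elements of order d for each divisor d of 78, and zero for non-divisors.
78 = 2 · 3 · 13 divides 78, and φ(78) = 24.

24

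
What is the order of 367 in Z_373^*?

Since 367 ∈ (Z/373Z)^×, its order divides φ(373) = 373 − 1 = 372 = 2^2 · 3 · 31.
Divisors of 372: 1, 2, 3, 4, 6, 12, 31, 62, 93, 124, 186, 372.
Compute 367^d (mod 373) for the divisors d until we hit 1:
367^1 ≡ 367 (mod 373)
367^2 ≡ 36 (mod 373)
367^3 ≡ 157 (mod 373)
367^4 ≡ 177 (mod 373)
367^6 ≡ 31 (mod 373)
367^12 ≡ 215 (mod 373)
367^31 ≡ 173 (mod 373)
367^62 ≡ 89 (mod 373)
367^93 ≡ 104 (mod 373)
367^124 ≡ 88 (mod 373)
367^186 ≡ 372 (mod 373)
367^372 ≡ 1 (mod 373) ✓
So ord_373(367) = 372.

372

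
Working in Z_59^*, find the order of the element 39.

By Lagrange's theorem, ord_59(39) divides φ(59) = 59 − 1 = 58 = 2 · 29.
Divisors of 58: 1, 2, 29, 58.
Compute 39^d (mod 59) for the divisors d until we hit 1:
39^1 ≡ 39
39^2 ≡ 46
39^29 ≡ 58
39^58 ≡ 1
Therefore the multiplicative order of 39 modulo 59 is 58.

58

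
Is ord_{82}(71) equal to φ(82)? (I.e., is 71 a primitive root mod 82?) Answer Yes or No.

φ(82) = φ(2)·φ(41) = 1·40 = 40 = 2^3 · 5.
Test 71^(40/q) mod 82 for each prime factor q of 40:
71^20 ≡ 81 (mod 82)  [q = 2: ≢ 1 ✓]
71^8 ≡ 57 (mod 82)  [q = 5: ≢ 1 ✓]
None equal 1, so ord_82(71) = 40: 71 is a primitive root.

Yes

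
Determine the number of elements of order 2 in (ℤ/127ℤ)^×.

1

φ(127) = 127 − 1 = 126 = 2 · 3^2 · 7.
(Z/127Z)^× is cyclic (|G| = 126); a cyclic group of order m has exactly φ(d) elements of each order d | m, and none otherwise.
2 | 126, and φ(2) = 2 − 1 = 1.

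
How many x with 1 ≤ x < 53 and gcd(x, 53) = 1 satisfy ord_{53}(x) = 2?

1

φ(53) = 53 − 1 = 52 = 2^2 · 13.
Since (Z/53Z)^× is cyclic of order 52, the number of elements of order d is φ(d) when d | 52 and 0 otherwise.
2 | 52, and φ(2) = 2 − 1 = 1.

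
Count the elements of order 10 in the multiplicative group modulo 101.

4

φ(101) = 101 − 1 = 100 = 2^2 · 5^2.
(Z/101Z)^× is cyclic (|G| = 100); a cyclic group of order m has exactly φ(d) elements of each order d | m, and none otherwise.
10 = 2 · 5 divides 100, and φ(10) = 4.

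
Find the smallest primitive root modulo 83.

2

φ(83) = 83 − 1 = 82 = 2 · 41.
g is a primitive root iff g^(82/q) ≢ 1 (mod 83) for each prime q ∈ {2, 41}.
g = 2: 2^41 ≡ 82; 2^2 ≡ 4 — none is 1, so 2 is a primitive root.
Hence the least primitive root of 83 is 2.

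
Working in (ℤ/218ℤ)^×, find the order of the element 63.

3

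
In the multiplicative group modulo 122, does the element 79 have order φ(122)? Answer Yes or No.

Yes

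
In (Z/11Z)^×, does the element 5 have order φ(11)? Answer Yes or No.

No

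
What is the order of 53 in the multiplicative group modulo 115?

44

ord(53) | φ(115) = φ(5·23) = (5−1)·(23−1) = 4·22 = 88 = 2^3 · 11.
Divisors of 88: 1, 2, 4, 8, 11, 22, 44, 88.
Check 53^d mod 115 for each divisor in increasing order:
53^1 ≡ 53
53^2 ≡ 49
53^4 ≡ 101
53^8 ≡ 81
53^11 ≡ 22
53^22 ≡ 24
53^44 ≡ 1
Hence ord(53) = 44.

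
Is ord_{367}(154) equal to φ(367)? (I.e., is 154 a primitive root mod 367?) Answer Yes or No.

Yes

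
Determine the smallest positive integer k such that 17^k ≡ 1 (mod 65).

12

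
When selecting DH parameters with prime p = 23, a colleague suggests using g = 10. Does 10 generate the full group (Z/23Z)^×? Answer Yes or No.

φ(23) = 23 − 1 = 22 = 2 · 11.
An element g generates (Z/23Z)^× iff g^(22/q) ≢ 1 (mod 23) for each prime q ∈ {2, 11}.
10^11 ≡ 22 (mod 23)  [q = 2: ≢ 1 ✓]
10^2 ≡ 8 (mod 23)  [q = 11: ≢ 1 ✓]
All checks pass, so 10 has order 22 and is a primitive root modulo 23.

Yes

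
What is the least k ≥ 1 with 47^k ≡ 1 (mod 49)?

42

By Lagrange's theorem, ord_49(47) divides φ(49) = φ(7^2) = 7·(7−1) = 42 = 2 · 3 · 7.
Divisors of 42: 1, 2, 3, 6, 7, 14, 21, 42.
Evaluate successive powers at the divisors of 42:
47^1 ≡ 47 (mod 49)
47^2 ≡ 4 (mod 49)
47^3 ≡ 41 (mod 49)
47^6 ≡ 15 (mod 49)
47^7 ≡ 19 (mod 49)
47^14 ≡ 18 (mod 49)
47^21 ≡ 48 (mod 49)
47^42 ≡ 1 (mod 49) ✓
The smallest such exponent is 42, so the order of 47 is 42.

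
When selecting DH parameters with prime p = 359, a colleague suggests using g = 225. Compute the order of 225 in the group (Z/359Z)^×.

ord(225) | φ(359) = 359 − 1 = 358 = 2 · 179.
Divisors of 358: 1, 2, 179, 358.
Evaluate successive powers at the divisors of 358:
225^1 ≡ 225
225^2 ≡ 6
225^179 ≡ 1
The smallest such exponent is 179, so the order of 225 is 179.

179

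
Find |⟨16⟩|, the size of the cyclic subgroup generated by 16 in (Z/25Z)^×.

5

The order of 16 must divide φ(25) = φ(5^2) = 5·(5−1) = 20 = 2^2 · 5.
Divisors of 20: 1, 2, 4, 5, 10, 20.
Test each divisor d:
16^1 ≡ 16 (mod 25)
16^2 ≡ 6 (mod 25)
16^4 ≡ 11 (mod 25)
16^5 ≡ 1 (mod 25) ✓
So ord_25(16) = 5.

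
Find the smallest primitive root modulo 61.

φ(61) = 61 − 1 = 60 = 2^2 · 3 · 5.
g is a primitive root iff g^(60/q) ≢ 1 (mod 61) for each prime q ∈ {2, 3, 5}.
g = 2: 2^30 ≡ 60; 2^20 ≡ 47; 2^12 ≡ 9 — none is 1, so 2 is a primitive root.
The smallest primitive root modulo 61 is 2.

2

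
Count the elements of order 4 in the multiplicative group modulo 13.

2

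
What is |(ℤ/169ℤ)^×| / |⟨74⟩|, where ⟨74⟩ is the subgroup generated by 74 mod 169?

4

By Lagrange's theorem, ord_169(74) divides φ(169) = φ(13^2) = 13·(13−1) = 156 = 2^2 · 3 · 13.
Divisors of 156: 1, 2, 3, 4, 6, 12, 13, 26, 39, 52, 78, 156.
Check 74^d mod 169 for each divisor in increasing order:
74^1 ≡ 74 (mod 169)
74^2 ≡ 68 (mod 169)
74^3 ≡ 131 (mod 169)
74^4 ≡ 61 (mod 169)
74^6 ≡ 92 (mod 169)
74^12 ≡ 14 (mod 169)
74^13 ≡ 22 (mod 169)
74^26 ≡ 146 (mod 169)
74^39 ≡ 1 (mod 169) ✓
The order of 74 is 39, so the subgroup it generates has 39 elements.
The index is φ(169) / ord(74) = 156 / 39 = 4.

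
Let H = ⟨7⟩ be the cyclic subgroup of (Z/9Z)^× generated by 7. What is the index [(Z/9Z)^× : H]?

2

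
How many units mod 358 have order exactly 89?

88

φ(358) = φ(2)·φ(179) = 1·178 = 178 = 2 · 89.
(Z/358Z)^× is cyclic (|G| = 178); a cyclic group of order m has exactly φ(d) elements of each order d | m, and none otherwise.
89 | 178, and φ(89) = 89 − 1 = 88.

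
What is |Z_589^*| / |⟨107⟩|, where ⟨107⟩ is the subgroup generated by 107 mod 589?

18

The order of 107 must divide φ(589) = φ(19·31) = (19−1)·(31−1) = 18·30 = 540 = 2^2 · 3^3 · 5.
Divisors of 540: 1, 2, 3, 4, 5, 6, 9, 10, 12, 15, 18, 20, 27, 30, 36, 45, 54, 60, 90, 108, 135, 180, 270, 540.
Check 107^d mod 589 for each divisor in increasing order:
107^1 ≡ 107 (mod 589)
107^2 ≡ 258 (mod 589)
107^3 ≡ 512 (mod 589)
107^4 ≡ 7 (mod 589)
107^5 ≡ 160 (mod 589)
107^6 ≡ 39 (mod 589)
107^9 ≡ 531 (mod 589)
107^10 ≡ 273 (mod 589)
107^12 ≡ 343 (mod 589)
107^15 ≡ 94 (mod 589)
107^18 ≡ 419 (mod 589)
107^20 ≡ 315 (mod 589)
107^27 ≡ 436 (mod 589)
107^30 ≡ 1 (mod 589) ✓
Thus |⟨107⟩| = ord(107) = 30.
[(Z/589Z)^× : ⟨107⟩] = 540/30 = 18.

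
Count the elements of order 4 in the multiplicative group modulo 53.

2

φ(53) = 53 − 1 = 52 = 2^2 · 13.
(Z/53Z)^× is cyclic (|G| = 52); a cyclic group of order m has exactly φ(d) elements of each order d | m, and none otherwise.
4 = 2^2 divides 52, and φ(4) = 2.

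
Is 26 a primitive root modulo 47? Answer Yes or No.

Yes

φ(47) = 47 − 1 = 46 = 2 · 23.
Test 26^(46/q) mod 47 for each prime factor q of 46:
26^23 ≡ 46 (mod 47)  [q = 2: ≢ 1 ✓]
26^2 ≡ 18 (mod 47)  [q = 23: ≢ 1 ✓]
None equal 1, so ord_47(26) = 46: 26 is a primitive root.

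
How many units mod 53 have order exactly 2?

1

φ(53) = 53 − 1 = 52 = 2^2 · 13.
In a cyclic group of order 52, there are φ(d) elements of order d for each divisor d of 52, and zero for non-divisors.
2 | 52, and φ(2) = 2 − 1 = 1.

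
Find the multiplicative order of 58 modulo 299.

132

By Lagrange's theorem, ord_299(58) divides φ(299) = φ(13·23) = (13−1)·(23−1) = 12·22 = 264 = 2^3 · 3 · 11.
Divisors of 264: 1, 2, 3, 4, 6, 8, 11, 12, 22, 24, 33, 44, 66, 88, 132, 264.
Compute 58^d (mod 299) for the divisors d until we hit 1:
58^1 ≡ 58 (mod 299)
58^2 ≡ 75 (mod 299)
58^3 ≡ 164 (mod 299)
58^4 ≡ 243 (mod 299)
58^6 ≡ 285 (mod 299)
58^8 ≡ 146 (mod 299)
58^11 ≡ 24 (mod 299)
58^12 ≡ 196 (mod 299)
58^22 ≡ 277 (mod 299)
58^24 ≡ 144 (mod 299)
58^33 ≡ 70 (mod 299)
58^44 ≡ 185 (mod 299)
58^66 ≡ 116 (mod 299)
58^88 ≡ 139 (mod 299)
58^132 ≡ 1 (mod 299) ✓
Therefore the multiplicative order of 58 modulo 299 is 132.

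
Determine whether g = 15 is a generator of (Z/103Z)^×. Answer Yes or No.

No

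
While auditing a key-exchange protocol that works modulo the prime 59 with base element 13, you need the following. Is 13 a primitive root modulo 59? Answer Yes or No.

Yes

φ(59) = 59 − 1 = 58 = 2 · 29.
It suffices to check that the order of 13 is not a proper divisor of 58: compute 13^(58/q) for q ∈ {2, 29}.
13^29 ≡ 58 (mod 59)  [q = 2: ≢ 1 ✓]
13^2 ≡ 51 (mod 59)  [q = 29: ≢ 1 ✓]
All checks pass, so 13 has order 58 and is a primitive root modulo 59.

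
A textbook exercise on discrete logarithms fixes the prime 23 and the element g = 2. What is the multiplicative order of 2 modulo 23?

11

Since 2 ∈ (Z/23Z)^×, its order divides φ(23) = 23 − 1 = 22 = 2 · 11.
Divisors of 22: 1, 2, 11, 22.
Test each divisor d:
2^1 ≡ 2 (mod 23)
2^2 ≡ 4 (mod 23)
2^11 ≡ 1 (mod 23) ✓
Hence ord(2) = 11.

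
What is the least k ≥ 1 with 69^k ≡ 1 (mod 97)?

32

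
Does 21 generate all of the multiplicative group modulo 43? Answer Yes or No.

No

φ(43) = 43 − 1 = 42 = 2 · 3 · 7.
Test 21^(42/q) mod 43 for each prime factor q of 42:
21^21 ≡ 1 (mod 43)  [q = 2: ≡ 1 ✗]
21^14 ≡ 1 (mod 43)  [q = 3: ≡ 1 ✗]
21^6 ≡ 41 (mod 43)  [q = 7: ≢ 1 ✓]
Since 21^21 ≡ 1, the order of 21 divides 21 < 42, so 21 is not a primitive root.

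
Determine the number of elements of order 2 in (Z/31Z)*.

φ(31) = 31 − 1 = 30 = 2 · 3 · 5.
In a cyclic group of order 30, there are φ(d) elements of order d for each divisor d of 30, and zero for non-divisors.
2 | 30, and φ(2) = 2 − 1 = 1.

1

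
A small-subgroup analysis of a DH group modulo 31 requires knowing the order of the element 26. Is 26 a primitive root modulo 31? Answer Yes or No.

φ(31) = 31 − 1 = 30 = 2 · 3 · 5.
Test 26^(30/q) mod 31 for each prime factor q of 30:
26^15 ≡ 30 (mod 31)  [q = 2: ≢ 1 ✓]
26^10 ≡ 5 (mod 31)  [q = 3: ≢ 1 ✓]
26^6 ≡ 1 (mod 31)  [q = 5: ≡ 1 ✗]
Since 26^6 ≡ 1, the order of 26 divides 6 < 30, so 26 is not a primitive root.

No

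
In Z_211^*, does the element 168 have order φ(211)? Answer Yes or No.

φ(211) = 211 − 1 = 210 = 2 · 3 · 5 · 7.
Test 168^(210/q) mod 211 for each prime factor q of 210:
168^105 ≡ 210 (mod 211)  [q = 2: ≢ 1 ✓]
168^70 ≡ 14 (mod 211)  [q = 3: ≢ 1 ✓]
168^42 ≡ 1 (mod 211)  [q = 5: ≡ 1 ✗]
168^30 ≡ 144 (mod 211)  [q = 7: ≢ 1 ✓]
The check at q = 5 fails, so 168 generates a proper subgroup.

No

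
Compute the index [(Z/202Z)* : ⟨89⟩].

1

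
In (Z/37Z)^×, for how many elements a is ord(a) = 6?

2

φ(37) = 37 − 1 = 36 = 2^2 · 3^2.
In a cyclic group of order 36, there are φ(d) elements of order d for each divisor d of 36, and zero for non-divisors.
6 = 2 · 3 divides 36, and φ(6) = 2.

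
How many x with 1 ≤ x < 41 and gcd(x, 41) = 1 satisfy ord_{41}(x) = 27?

φ(41) = 41 − 1 = 40 = 2^3 · 5.
Since (Z/41Z)^× is cyclic of order 40, the number of elements of order d is φ(d) when d | 40 and 0 otherwise.
27 does not divide 40, so no element of (Z/41Z)^× has order 27.

0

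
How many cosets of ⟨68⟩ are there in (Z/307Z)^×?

6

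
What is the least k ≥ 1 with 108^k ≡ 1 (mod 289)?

ord(108) | φ(289) = φ(17^2) = 17·(17−1) = 272 = 2^4 · 17.
Divisors of 272: 1, 2, 4, 8, 16, 17, 34, 68, 136, 272.
Test each divisor d:
108^1 ≡ 108 (mod 289)
108^2 ≡ 104 (mod 289)
108^4 ≡ 123 (mod 289)
108^8 ≡ 101 (mod 289)
108^16 ≡ 86 (mod 289)
108^17 ≡ 40 (mod 289)
108^34 ≡ 155 (mod 289)
108^68 ≡ 38 (mod 289)
108^136 ≡ 288 (mod 289)
108^272 ≡ 1 (mod 289) ✓
The smallest such exponent is 272, so the order of 108 is 272.

272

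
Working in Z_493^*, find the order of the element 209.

ord(209) | φ(493) = φ(17·29) = (17−1)·(29−1) = 16·28 = 448 = 2^6 · 7.
Divisors of 448: 1, 2, 4, 7, 8, 14, 16, 28, 32, 56, 64, 112, 224, 448.
Check 209^d mod 493 for each divisor in increasing order:
209^1 ≡ 209 (mod 493)
209^2 ≡ 297 (mod 493)
209^4 ≡ 455 (mod 493)
209^7 ≡ 231 (mod 493)
209^8 ≡ 458 (mod 493)
209^14 ≡ 117 (mod 493)
209^16 ≡ 239 (mod 493)
209^28 ≡ 378 (mod 493)
209^32 ≡ 426 (mod 493)
209^56 ≡ 407 (mod 493)
209^64 ≡ 52 (mod 493)
209^112 ≡ 1 (mod 493) ✓
Therefore the multiplicative order of 209 modulo 493 is 112.

112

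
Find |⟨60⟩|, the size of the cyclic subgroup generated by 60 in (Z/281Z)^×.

8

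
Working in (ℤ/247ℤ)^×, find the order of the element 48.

18

Since 48 ∈ (Z/247Z)^×, its order divides φ(247) = φ(13·19) = (13−1)·(19−1) = 12·18 = 216 = 2^3 · 3^3.
Divisors of 216: 1, 2, 3, 4, 6, 8, 9, 12, 18, 24, 27, 36, 54, 72, 108, 216.
Evaluate successive powers at the divisors of 216:
48^1 ≡ 48 (mod 247)
48^2 ≡ 81 (mod 247)
48^3 ≡ 183 (mod 247)
48^4 ≡ 139 (mod 247)
48^6 ≡ 144 (mod 247)
48^8 ≡ 55 (mod 247)
48^9 ≡ 170 (mod 247)
48^12 ≡ 235 (mod 247)
48^18 ≡ 1 (mod 247) ✓
Hence ord(48) = 18.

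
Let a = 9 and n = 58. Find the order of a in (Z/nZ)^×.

Since 9 ∈ (Z/58Z)^×, its order divides φ(58) = φ(2)·φ(29) = 1·28 = 28 = 2^2 · 7.
Divisors of 28: 1, 2, 4, 7, 14, 28.
Test each divisor d:
9^1 ≡ 9
9^2 ≡ 23
9^4 ≡ 7
9^7 ≡ 57
9^14 ≡ 1
So ord_58(9) = 14.

14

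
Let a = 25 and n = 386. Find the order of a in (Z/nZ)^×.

96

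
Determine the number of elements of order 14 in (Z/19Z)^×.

0

φ(19) = 19 − 1 = 18 = 2 · 3^2.
In a cyclic group of order 18, there are φ(d) elements of order d for each divisor d of 18, and zero for non-divisors.
14 does not divide 18, so no element of (Z/19Z)^× has order 14.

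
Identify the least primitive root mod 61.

φ(61) = 61 − 1 = 60 = 2^2 · 3 · 5.
g is a primitive root iff g^(60/q) ≢ 1 (mod 61) for each prime q ∈ {2, 3, 5}.
g = 2: 2^30 ≡ 60; 2^20 ≡ 47; 2^12 ≡ 9 — none is 1, so 2 is a primitive root.
Hence the least primitive root of 61 is 2.

2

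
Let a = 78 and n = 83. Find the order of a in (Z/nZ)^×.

ord(78) | φ(83) = 83 − 1 = 82 = 2 · 41.
Divisors of 82: 1, 2, 41, 82.
Check 78^d mod 83 for each divisor in increasing order:
78^1 ≡ 78 (mod 83)
78^2 ≡ 25 (mod 83)
78^41 ≡ 1 (mod 83) ✓
So ord_83(78) = 41.

41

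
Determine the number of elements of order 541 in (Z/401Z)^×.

0

φ(401) = 401 − 1 = 400 = 2^4 · 5^2.
In a cyclic group of order 400, there are φ(d) elements of order d for each divisor d of 400, and zero for non-divisors.
Since 541 ∤ 400, the count is 0.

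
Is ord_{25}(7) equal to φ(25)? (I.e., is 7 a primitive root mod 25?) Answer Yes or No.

φ(25) = φ(5^2) = 5·(5−1) = 20 = 2^2 · 5.
Test 7^(20/q) mod 25 for each prime factor q of 20:
7^10 ≡ 24 (mod 25)  [q = 2: ≢ 1 ✓]
7^4 ≡ 1 (mod 25)  [q = 5: ≡ 1 ✗]
Since 7^4 ≡ 1, the order of 7 divides 4 < 20, so 7 is not a primitive root.

No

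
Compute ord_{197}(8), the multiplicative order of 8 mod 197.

Since 8 ∈ (Z/197Z)^×, its order divides φ(197) = 197 − 1 = 196 = 2^2 · 7^2.
Divisors of 196: 1, 2, 4, 7, 14, 28, 49, 98, 196.
Evaluate successive powers at the divisors of 196:
8^1 ≡ 8
8^2 ≡ 64
8^4 ≡ 156
8^7 ≡ 87
8^14 ≡ 83
8^28 ≡ 191
8^49 ≡ 14
8^98 ≡ 196
8^196 ≡ 1
Hence ord(8) = 196.

196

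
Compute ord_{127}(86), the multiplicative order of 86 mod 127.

126

Since 86 ∈ (Z/127Z)^×, its order divides φ(127) = 127 − 1 = 126 = 2 · 3^2 · 7.
Divisors of 126: 1, 2, 3, 6, 7, 9, 14, 18, 21, 42, 63, 126.
Compute 86^d (mod 127) for the divisors d until we hit 1:
86^1 ≡ 86
86^2 ≡ 30
86^3 ≡ 40
86^6 ≡ 76
86^7 ≡ 59
86^9 ≡ 119
86^14 ≡ 52
86^18 ≡ 64
86^21 ≡ 20
86^42 ≡ 19
86^63 ≡ 126
86^126 ≡ 1
The smallest such exponent is 126, so the order of 86 is 126.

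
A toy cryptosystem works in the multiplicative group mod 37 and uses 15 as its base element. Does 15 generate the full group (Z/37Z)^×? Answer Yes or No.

φ(37) = 37 − 1 = 36 = 2^2 · 3^2.
Test 15^(36/q) mod 37 for each prime factor q of 36:
15^18 ≡ 36 (mod 37)  [q = 2: ≢ 1 ✓]
15^12 ≡ 26 (mod 37)  [q = 3: ≢ 1 ✓]
None equal 1, so ord_37(15) = 36: 15 is a primitive root.

Yes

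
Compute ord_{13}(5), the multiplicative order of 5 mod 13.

4

Since 5 ∈ (Z/13Z)^×, its order divides φ(13) = 13 − 1 = 12 = 2^2 · 3.
Divisors of 12: 1, 2, 3, 4, 6, 12.
Check 5^d mod 13 for each divisor in increasing order:
5^1 ≡ 5
5^2 ≡ 12
5^3 ≡ 8
5^4 ≡ 1
So ord_13(5) = 4.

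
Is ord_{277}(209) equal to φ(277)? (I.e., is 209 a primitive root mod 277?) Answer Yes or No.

φ(277) = 277 − 1 = 276 = 2^2 · 3 · 23.
An element g generates (Z/277Z)^× iff g^(276/q) ≢ 1 (mod 277) for each prime q ∈ {2, 3, 23}.
209^138 ≡ 276 (mod 277)  [q = 2: ≢ 1 ✓]
209^92 ≡ 116 (mod 277)  [q = 3: ≢ 1 ✓]
209^12 ≡ 256 (mod 277)  [q = 23: ≢ 1 ✓]
None equal 1, so ord_277(209) = 276: 209 is a primitive root.

Yes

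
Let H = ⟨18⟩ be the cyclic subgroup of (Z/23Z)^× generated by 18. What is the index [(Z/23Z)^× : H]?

2

Since 18 ∈ (Z/23Z)^×, its order divides φ(23) = 23 − 1 = 22 = 2 · 11.
Divisors of 22: 1, 2, 11, 22.
Evaluate successive powers at the divisors of 22:
18^1 ≡ 18
18^2 ≡ 2
18^11 ≡ 1
The order of 18 is 11, so the subgroup it generates has 11 elements.
[(Z/23Z)^× : ⟨18⟩] = 22/11 = 2.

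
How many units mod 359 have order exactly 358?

178

φ(359) = 359 − 1 = 358 = 2 · 179.
In a cyclic group of order 358, there are φ(d) elements of order d for each divisor d of 358, and zero for non-divisors.
358 = 2 · 179 divides 358, and φ(358) = 178.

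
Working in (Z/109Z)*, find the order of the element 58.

108

The order of 58 must divide φ(109) = 109 − 1 = 108 = 2^2 · 3^3.
Divisors of 108: 1, 2, 3, 4, 6, 9, 12, 18, 27, 36, 54, 108.
Evaluate successive powers at the divisors of 108:
58^1 ≡ 58 (mod 109)
58^2 ≡ 94 (mod 109)
58^3 ≡ 2 (mod 109)
58^4 ≡ 7 (mod 109)
58^6 ≡ 4 (mod 109)
58^9 ≡ 8 (mod 109)
58^12 ≡ 16 (mod 109)
58^18 ≡ 64 (mod 109)
58^27 ≡ 76 (mod 109)
58^36 ≡ 63 (mod 109)
58^54 ≡ 108 (mod 109)
58^108 ≡ 1 (mod 109) ✓
The smallest such exponent is 108, so the order of 58 is 108.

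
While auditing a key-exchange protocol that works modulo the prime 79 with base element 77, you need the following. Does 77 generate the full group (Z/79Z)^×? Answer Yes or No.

Yes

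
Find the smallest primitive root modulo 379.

φ(379) = 379 − 1 = 378 = 2 · 3^3 · 7.
Test candidates g = 2, 3, … against the prime factors q ∈ {2, 3, 7} of φ(379): g is a generator iff g^(378/q) ≢ 1 for every such q.
g = 2: 2^189 ≡ 378; 2^126 ≡ 327; 2^54 ≡ 125 — none is 1, so 2 is a primitive root.
Hence the least primitive root of 379 is 2.

2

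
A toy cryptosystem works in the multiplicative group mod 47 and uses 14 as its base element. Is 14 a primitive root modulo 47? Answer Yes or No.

φ(47) = 47 − 1 = 46 = 2 · 23.
14 is a primitive root mod 47 iff 14^(φ(47)/q) ≢ 1 for every prime q | φ(47), i.e. q ∈ {2, 23}.
14^23 ≡ 1 (mod 47)  [q = 2: ≡ 1 ✗]
14^2 ≡ 8 (mod 47)  [q = 23: ≢ 1 ✓]
The check at q = 2 fails, so 14 generates a proper subgroup.

No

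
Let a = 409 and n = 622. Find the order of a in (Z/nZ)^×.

155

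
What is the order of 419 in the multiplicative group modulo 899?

ord(419) | φ(899) = φ(29·31) = (29−1)·(31−1) = 28·30 = 840 = 2^3 · 3 · 5 · 7.
Divisors of 840: 1, 2, 3, 4, 5, 6, 7, 8, 10, 12, 14, 15, 20, 21, 24, 28, 30, 35, 40, 42, 56, 60, 70, 84, 105, 120, 140, 168, 210, 280, 420, 840.
Test each divisor d:
419^1 ≡ 419 (mod 899)
419^2 ≡ 256 (mod 899)
419^3 ≡ 283 (mod 899)
419^4 ≡ 808 (mod 899)
419^5 ≡ 528 (mod 899)
419^6 ≡ 78 (mod 899)
419^7 ≡ 318 (mod 899)
419^8 ≡ 190 (mod 899)
419^10 ≡ 94 (mod 899)
419^12 ≡ 690 (mod 899)
419^14 ≡ 436 (mod 899)
419^15 ≡ 187 (mod 899)
419^20 ≡ 745 (mod 899)
419^21 ≡ 202 (mod 899)
419^24 ≡ 529 (mod 899)
419^28 ≡ 407 (mod 899)
419^30 ≡ 807 (mod 899)
419^35 ≡ 869 (mod 899)
419^40 ≡ 342 (mod 899)
419^42 ≡ 349 (mod 899)
419^56 ≡ 233 (mod 899)
419^60 ≡ 373 (mod 899)
419^70 ≡ 1 (mod 899) ✓
So ord_899(419) = 70.

70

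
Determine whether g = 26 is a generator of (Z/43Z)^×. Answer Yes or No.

Yes

φ(43) = 43 − 1 = 42 = 2 · 3 · 7.
26 is a primitive root mod 43 iff 26^(φ(43)/q) ≢ 1 for every prime q | φ(43), i.e. q ∈ {2, 3, 7}.
26^21 ≡ 42 (mod 43)  [q = 2: ≢ 1 ✓]
26^14 ≡ 6 (mod 43)  [q = 3: ≢ 1 ✓]
26^6 ≡ 35 (mod 43)  [q = 7: ≢ 1 ✓]
All checks pass, so 26 has order 42 and is a primitive root modulo 43.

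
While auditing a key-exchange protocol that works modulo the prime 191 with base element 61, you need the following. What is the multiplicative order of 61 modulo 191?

190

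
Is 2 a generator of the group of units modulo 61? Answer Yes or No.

Yes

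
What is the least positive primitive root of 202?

3

φ(202) = φ(2)·φ(101) = 1·100 = 100 = 2^2 · 5^2.
Test candidates g = 2, 3, … against the prime factors q ∈ {2, 5} of φ(202): g is a generator iff g^(100/q) ≢ 1 for every such q.
g = 2: gcd(2, 202) = 2 > 1, not a unit — skip.
g = 3: 3^50 ≡ 201; 3^20 ≡ 185 — none is 1, so 3 is a primitive root.
The smallest primitive root modulo 202 is 3.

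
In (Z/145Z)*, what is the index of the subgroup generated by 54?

By Lagrange's theorem, ord_145(54) divides φ(145) = φ(5·29) = (5−1)·(29−1) = 4·28 = 112 = 2^4 · 7.
Divisors of 112: 1, 2, 4, 7, 8, 14, 16, 28, 56, 112.
Test each divisor d:
54^1 ≡ 54
54^2 ≡ 16
54^4 ≡ 111
54^7 ≡ 59
54^8 ≡ 141
54^14 ≡ 1
The order of 54 is 14, so the subgroup it generates has 14 elements.
The index is φ(145) / ord(54) = 112 / 14 = 8.

8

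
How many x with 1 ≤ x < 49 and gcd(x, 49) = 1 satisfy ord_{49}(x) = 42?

12

φ(49) = φ(7^2) = 7·(7−1) = 42 = 2 · 3 · 7.
Since (Z/49Z)^× is cyclic of order 42, the number of elements of order d is φ(d) when d | 42 and 0 otherwise.
42 = 2 · 3 · 7 divides 42, and φ(42) = 12.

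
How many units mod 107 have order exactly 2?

1

φ(107) = 107 − 1 = 106 = 2 · 53.
Since (Z/107Z)^× is cyclic of order 106, the number of elements of order d is φ(d) when d | 106 and 0 otherwise.
2 | 106, and φ(2) = 2 − 1 = 1.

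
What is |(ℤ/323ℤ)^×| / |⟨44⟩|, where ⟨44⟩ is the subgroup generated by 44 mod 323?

2

By Lagrange's theorem, ord_323(44) divides φ(323) = φ(17·19) = (17−1)·(19−1) = 16·18 = 288 = 2^5 · 3^2.
Divisors of 288: 1, 2, 3, 4, 6, 8, 9, 12, 16, 18, 24, 32, 36, 48, 72, 96, 144, 288.
Test each divisor d:
44^1 ≡ 44 (mod 323)
44^2 ≡ 321 (mod 323)
44^3 ≡ 235 (mod 323)
44^4 ≡ 4 (mod 323)
44^6 ≡ 315 (mod 323)
44^8 ≡ 16 (mod 323)
44^9 ≡ 58 (mod 323)
44^12 ≡ 64 (mod 323)
44^16 ≡ 256 (mod 323)
44^18 ≡ 134 (mod 323)
44^24 ≡ 220 (mod 323)
44^32 ≡ 290 (mod 323)
44^36 ≡ 191 (mod 323)
44^48 ≡ 273 (mod 323)
44^72 ≡ 305 (mod 323)
44^96 ≡ 239 (mod 323)
44^144 ≡ 1 (mod 323) ✓
Thus |⟨44⟩| = ord(44) = 144.
[(Z/323Z)^× : ⟨44⟩] = 288/144 = 2.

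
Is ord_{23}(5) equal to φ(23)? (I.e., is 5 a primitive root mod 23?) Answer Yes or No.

φ(23) = 23 − 1 = 22 = 2 · 11.
5 is a primitive root mod 23 iff 5^(φ(23)/q) ≢ 1 for every prime q | φ(23), i.e. q ∈ {2, 11}.
5^11 ≡ 22 (mod 23)  [q = 2: ≢ 1 ✓]
5^2 ≡ 2 (mod 23)  [q = 11: ≢ 1 ✓]
Every test exponent gives a nontrivial residue, hence 5 generates the full group.

Yes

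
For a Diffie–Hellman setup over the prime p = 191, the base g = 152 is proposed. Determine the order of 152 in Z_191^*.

10

By Lagrange's theorem, ord_191(152) divides φ(191) = 191 − 1 = 190 = 2 · 5 · 19.
Divisors of 190: 1, 2, 5, 10, 19, 38, 95, 190.
Test each divisor d:
152^1 ≡ 152 (mod 191)
152^2 ≡ 184 (mod 191)
152^5 ≡ 190 (mod 191)
152^10 ≡ 1 (mod 191) ✓
Therefore the multiplicative order of 152 modulo 191 is 10.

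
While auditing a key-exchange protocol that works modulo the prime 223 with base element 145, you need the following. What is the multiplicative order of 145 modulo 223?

222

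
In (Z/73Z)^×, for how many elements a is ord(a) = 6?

2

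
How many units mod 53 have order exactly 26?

φ(53) = 53 − 1 = 52 = 2^2 · 13.
(Z/53Z)^× is cyclic (|G| = 52); a cyclic group of order m has exactly φ(d) elements of each order d | m, and none otherwise.
26 = 2 · 13 divides 52, and φ(26) = 12.

12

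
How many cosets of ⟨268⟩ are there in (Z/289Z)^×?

4

ord(268) | φ(289) = φ(17^2) = 17·(17−1) = 272 = 2^4 · 17.
Divisors of 272: 1, 2, 4, 8, 16, 17, 34, 68, 136, 272.
Check 268^d mod 289 for each divisor in increasing order:
268^1 ≡ 268
268^2 ≡ 152
268^4 ≡ 273
268^8 ≡ 256
268^16 ≡ 222
268^17 ≡ 251
268^34 ≡ 288
268^68 ≡ 1
So ord_289(268) = 68, hence |⟨268⟩| = 68.
[(Z/289Z)^× : ⟨268⟩] = 272/68 = 4.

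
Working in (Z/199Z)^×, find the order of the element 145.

By Lagrange's theorem, ord_199(145) divides φ(199) = 199 − 1 = 198 = 2 · 3^2 · 11.
Divisors of 198: 1, 2, 3, 6, 9, 11, 18, 22, 33, 66, 99, 198.
Evaluate successive powers at the divisors of 198:
145^1 ≡ 145 (mod 199)
145^2 ≡ 130 (mod 199)
145^3 ≡ 144 (mod 199)
145^6 ≡ 40 (mod 199)
145^9 ≡ 188 (mod 199)
145^11 ≡ 162 (mod 199)
145^18 ≡ 121 (mod 199)
145^22 ≡ 175 (mod 199)
145^33 ≡ 92 (mod 199)
145^66 ≡ 106 (mod 199)
145^99 ≡ 1 (mod 199) ✓
Hence ord(145) = 99.

99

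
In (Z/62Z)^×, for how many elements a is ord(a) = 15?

8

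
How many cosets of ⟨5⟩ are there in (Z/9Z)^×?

1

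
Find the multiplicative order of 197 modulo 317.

The order of 197 must divide φ(317) = 317 − 1 = 316 = 2^2 · 79.
Divisors of 316: 1, 2, 4, 79, 158, 316.
Compute 197^d (mod 317) for the divisors d until we hit 1:
197^1 ≡ 197
197^2 ≡ 135
197^4 ≡ 156
197^79 ≡ 203
197^158 ≡ 316
197^316 ≡ 1
Therefore the multiplicative order of 197 modulo 317 is 316.

316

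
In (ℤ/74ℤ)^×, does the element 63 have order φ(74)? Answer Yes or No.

φ(74) = φ(2)·φ(37) = 1·36 = 36 = 2^2 · 3^2.
63 is a primitive root mod 74 iff 63^(φ(74)/q) ≢ 1 for every prime q | φ(74), i.e. q ∈ {2, 3}.
63^18 ≡ 1 (mod 74)  [q = 2: ≡ 1 ✗]
63^12 ≡ 1 (mod 74)  [q = 3: ≡ 1 ✗]
The check at q = 2 fails, so 63 generates a proper subgroup.

No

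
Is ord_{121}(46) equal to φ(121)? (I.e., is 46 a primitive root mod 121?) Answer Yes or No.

Yes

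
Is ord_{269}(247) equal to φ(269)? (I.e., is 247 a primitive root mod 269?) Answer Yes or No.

φ(269) = 269 − 1 = 268 = 2^2 · 67.
247 is a primitive root mod 269 iff 247^(φ(269)/q) ≢ 1 for every prime q | φ(269), i.e. q ∈ {2, 67}.
247^134 ≡ 268 (mod 269)  [q = 2: ≢ 1 ✓]
247^4 ≡ 226 (mod 269)  [q = 67: ≢ 1 ✓]
None equal 1, so ord_269(247) = 268: 247 is a primitive root.

Yes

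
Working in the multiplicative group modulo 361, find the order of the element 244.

ord(244) | φ(361) = φ(19^2) = 19·(19−1) = 342 = 2 · 3^2 · 19.
Divisors of 342: 1, 2, 3, 6, 9, 18, 19, 38, 57, 114, 171, 342.
Compute 244^d (mod 361) for the divisors d until we hit 1:
244^1 ≡ 244
244^2 ≡ 332
244^3 ≡ 144
244^6 ≡ 159
244^9 ≡ 153
244^18 ≡ 305
244^19 ≡ 54
244^38 ≡ 28
244^57 ≡ 68
244^114 ≡ 292
244^171 ≡ 1
So ord_361(244) = 171.

171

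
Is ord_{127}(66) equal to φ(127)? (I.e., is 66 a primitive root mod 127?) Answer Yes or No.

φ(127) = 127 − 1 = 126 = 2 · 3^2 · 7.
Test 66^(126/q) mod 127 for each prime factor q of 126:
66^63 ≡ 126 (mod 127)  [q = 2: ≢ 1 ✓]
66^42 ≡ 1 (mod 127)  [q = 3: ≡ 1 ✗]
66^18 ≡ 4 (mod 127)  [q = 7: ≢ 1 ✓]
Since 66^42 ≡ 1, the order of 66 divides 42 < 126, so 66 is not a primitive root.

No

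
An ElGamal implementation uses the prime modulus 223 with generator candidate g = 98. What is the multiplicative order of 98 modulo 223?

By Lagrange's theorem, ord_223(98) divides φ(223) = 223 − 1 = 222 = 2 · 3 · 37.
Divisors of 222: 1, 2, 3, 6, 37, 74, 111, 222.
Evaluate successive powers at the divisors of 222:
98^1 ≡ 98 (mod 223)
98^2 ≡ 15 (mod 223)
98^3 ≡ 132 (mod 223)
98^6 ≡ 30 (mod 223)
98^37 ≡ 1 (mod 223) ✓
So ord_223(98) = 37.

37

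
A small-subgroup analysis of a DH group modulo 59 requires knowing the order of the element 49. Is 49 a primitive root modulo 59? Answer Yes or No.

φ(59) = 59 − 1 = 58 = 2 · 29.
An element g generates (Z/59Z)^× iff g^(58/q) ≢ 1 (mod 59) for each prime q ∈ {2, 29}.
49^29 ≡ 1 (mod 59)  [q = 2: ≡ 1 ✗]
49^2 ≡ 41 (mod 59)  [q = 29: ≢ 1 ✓]
49^29 ≡ 1 shows ord(49) | 29, strictly less than φ(59); not a primitive root.

No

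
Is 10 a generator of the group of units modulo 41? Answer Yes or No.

φ(41) = 41 − 1 = 40 = 2^3 · 5.
An element g generates (Z/41Z)^× iff g^(40/q) ≢ 1 (mod 41) for each prime q ∈ {2, 5}.
10^20 ≡ 1 (mod 41)  [q = 2: ≡ 1 ✗]
10^8 ≡ 16 (mod 41)  [q = 5: ≢ 1 ✓]
10^20 ≡ 1 shows ord(10) | 20, strictly less than φ(41); not a primitive root.

No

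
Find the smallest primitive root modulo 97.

φ(97) = 97 − 1 = 96 = 2^5 · 3.
g is a primitive root iff g^(96/q) ≢ 1 (mod 97) for each prime q ∈ {2, 3}.
g = 2: 2^48 ≡ 1 — hits 1, so not a primitive root.
g = 3: 3^48 ≡ 1 — hits 1, so not a primitive root.
g = 4: 4^48 ≡ 1 — hits 1, so not a primitive root.
g = 5: 5^48 ≡ 96; 5^32 ≡ 35 — none is 1, so 5 is a primitive root.
Hence the least primitive root of 97 is 5.

5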